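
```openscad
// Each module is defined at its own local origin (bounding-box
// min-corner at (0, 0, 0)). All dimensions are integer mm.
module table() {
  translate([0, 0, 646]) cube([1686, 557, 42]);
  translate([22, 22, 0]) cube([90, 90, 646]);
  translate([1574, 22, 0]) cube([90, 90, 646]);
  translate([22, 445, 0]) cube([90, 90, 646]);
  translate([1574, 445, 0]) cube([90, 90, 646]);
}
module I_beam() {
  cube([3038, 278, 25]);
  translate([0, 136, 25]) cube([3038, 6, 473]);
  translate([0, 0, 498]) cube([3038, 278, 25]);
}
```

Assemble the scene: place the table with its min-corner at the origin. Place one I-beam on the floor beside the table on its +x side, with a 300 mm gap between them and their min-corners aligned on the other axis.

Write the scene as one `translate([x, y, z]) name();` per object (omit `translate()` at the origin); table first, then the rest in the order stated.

table();
translate([1986, 0, 0]) I_beam();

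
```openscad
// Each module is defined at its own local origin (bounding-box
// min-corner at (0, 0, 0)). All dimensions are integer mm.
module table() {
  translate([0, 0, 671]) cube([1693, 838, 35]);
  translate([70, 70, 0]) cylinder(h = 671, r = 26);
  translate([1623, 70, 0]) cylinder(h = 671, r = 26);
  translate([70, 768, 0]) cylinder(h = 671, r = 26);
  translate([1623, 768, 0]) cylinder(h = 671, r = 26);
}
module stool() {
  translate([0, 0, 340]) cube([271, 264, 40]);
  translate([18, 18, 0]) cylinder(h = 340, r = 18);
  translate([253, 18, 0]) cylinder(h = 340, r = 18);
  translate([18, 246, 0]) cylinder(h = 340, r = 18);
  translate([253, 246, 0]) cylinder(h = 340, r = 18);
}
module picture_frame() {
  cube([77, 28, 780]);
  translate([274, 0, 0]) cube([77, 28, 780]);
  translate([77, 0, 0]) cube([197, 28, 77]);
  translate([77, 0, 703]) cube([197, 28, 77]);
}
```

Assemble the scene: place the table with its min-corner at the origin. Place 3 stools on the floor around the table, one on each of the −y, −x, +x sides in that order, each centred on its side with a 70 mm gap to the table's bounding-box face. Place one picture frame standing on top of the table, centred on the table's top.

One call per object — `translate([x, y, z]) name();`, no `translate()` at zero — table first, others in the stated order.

table();
translate([711, -334, 0]) stool();
translate([-341, 287, 0]) stool();
translate([1763, 287, 0]) stool();
translate([671, 405, 706]) picture_frame();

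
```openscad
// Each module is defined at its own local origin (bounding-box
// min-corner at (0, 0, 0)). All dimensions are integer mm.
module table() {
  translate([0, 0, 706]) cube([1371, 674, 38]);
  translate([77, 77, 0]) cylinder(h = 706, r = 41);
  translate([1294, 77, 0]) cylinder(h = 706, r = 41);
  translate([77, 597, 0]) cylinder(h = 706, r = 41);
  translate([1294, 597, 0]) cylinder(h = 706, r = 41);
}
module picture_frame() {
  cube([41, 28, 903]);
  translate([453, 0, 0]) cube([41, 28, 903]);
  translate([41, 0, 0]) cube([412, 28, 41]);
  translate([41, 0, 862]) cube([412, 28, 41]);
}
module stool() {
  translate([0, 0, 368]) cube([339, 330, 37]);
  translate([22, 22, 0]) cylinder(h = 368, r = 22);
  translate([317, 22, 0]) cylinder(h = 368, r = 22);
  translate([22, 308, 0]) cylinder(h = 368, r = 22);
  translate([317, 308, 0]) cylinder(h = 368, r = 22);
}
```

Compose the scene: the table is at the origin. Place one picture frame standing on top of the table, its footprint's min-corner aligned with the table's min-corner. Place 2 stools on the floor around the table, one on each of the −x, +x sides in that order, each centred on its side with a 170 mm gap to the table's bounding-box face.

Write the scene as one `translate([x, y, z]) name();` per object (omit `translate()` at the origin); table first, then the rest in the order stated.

table();
translate([0, 0, 744]) picture_frame();
translate([-509, 172, 0]) stool();
translate([1541, 172, 0]) stool();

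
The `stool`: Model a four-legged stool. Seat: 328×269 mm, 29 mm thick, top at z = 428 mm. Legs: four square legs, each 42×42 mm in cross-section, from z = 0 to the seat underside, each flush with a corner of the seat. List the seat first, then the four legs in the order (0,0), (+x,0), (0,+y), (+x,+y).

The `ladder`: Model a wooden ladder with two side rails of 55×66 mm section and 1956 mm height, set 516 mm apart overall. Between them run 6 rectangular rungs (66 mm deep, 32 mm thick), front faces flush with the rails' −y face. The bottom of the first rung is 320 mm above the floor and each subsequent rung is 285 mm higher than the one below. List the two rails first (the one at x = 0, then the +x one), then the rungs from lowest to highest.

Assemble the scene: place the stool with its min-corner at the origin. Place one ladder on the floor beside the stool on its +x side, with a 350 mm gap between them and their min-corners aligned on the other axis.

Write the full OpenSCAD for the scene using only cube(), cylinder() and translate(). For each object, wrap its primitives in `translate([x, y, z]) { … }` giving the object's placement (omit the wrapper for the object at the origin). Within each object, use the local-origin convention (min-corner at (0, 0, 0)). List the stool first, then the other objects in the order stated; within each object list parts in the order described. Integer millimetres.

translate([0, 0, 399]) cube([328, 269, 29]);
cube([42, 42, 399]);
translate([286, 0, 0]) cube([42, 42, 399]);
translate([0, 227, 0]) cube([42, 42, 399]);
translate([286, 227, 0]) cube([42, 42, 399]);
translate([678, 0, 0]) {
  cube([55, 66, 1956]);
  translate([461, 0, 0]) cube([55, 66, 1956]);
  translate([55, 0, 320]) cube([406, 66, 32]);
  translate([55, 0, 605]) cube([406, 66, 32]);
  translate([55, 0, 890]) cube([406, 66, 32]);
  translate([55, 0, 1175]) cube([406, 66, 32]);
  translate([55, 0, 1460]) cube([406, 66, 32]);
  translate([55, 0, 1745]) cube([406, 66, 32]);
}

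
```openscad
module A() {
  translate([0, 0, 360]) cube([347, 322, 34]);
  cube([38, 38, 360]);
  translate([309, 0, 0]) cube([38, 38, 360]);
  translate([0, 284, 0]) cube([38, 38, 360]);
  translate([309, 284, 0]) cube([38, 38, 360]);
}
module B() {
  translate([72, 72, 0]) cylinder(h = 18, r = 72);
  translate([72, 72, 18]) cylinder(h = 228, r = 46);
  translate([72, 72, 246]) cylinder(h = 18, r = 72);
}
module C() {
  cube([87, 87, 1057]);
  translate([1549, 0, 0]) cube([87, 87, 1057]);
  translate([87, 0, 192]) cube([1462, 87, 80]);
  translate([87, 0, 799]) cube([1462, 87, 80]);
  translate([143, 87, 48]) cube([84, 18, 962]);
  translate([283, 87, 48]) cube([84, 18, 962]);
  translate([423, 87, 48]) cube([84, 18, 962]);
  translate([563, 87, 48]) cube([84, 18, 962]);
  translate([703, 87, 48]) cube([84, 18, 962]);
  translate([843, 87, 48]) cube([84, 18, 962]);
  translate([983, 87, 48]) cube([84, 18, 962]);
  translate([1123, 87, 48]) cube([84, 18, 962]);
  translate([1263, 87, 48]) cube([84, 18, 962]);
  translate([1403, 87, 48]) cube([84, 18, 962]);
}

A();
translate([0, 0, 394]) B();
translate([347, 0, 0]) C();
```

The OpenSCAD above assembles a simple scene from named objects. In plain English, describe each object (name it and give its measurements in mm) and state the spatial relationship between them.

A is a four-legged stool. The seat is 347×322 mm, 34 mm thick, top at z = 394 mm. It stands on four square legs, each 38×38 mm in cross-section, from z = 0 to the seat underside, each flush with a corner of the seat.

B is a spool: two coaxial disc flanges of radius 72 mm and thickness 18 mm, joined by a core cylinder of radius 46 mm and height 228 mm. The lower flange rests on z = 0 and the three cylinders share a vertical axis.

C is a fence section. Two 87×87 mm posts, 1057 mm tall, stand on the floor with a clear span of 1462 mm between their inner faces. Two horizontal rails of 87×80 mm section span the gap between the posts with their undersides at z = 192 mm and z = 799 mm, flush with the posts' −y face. 10 pickets, each 84 mm wide, 18 mm thick and 962 mm tall, are fixed to the +y face of the rails with their bottoms at z = 48 mm, evenly spaced across the span with equal gaps (rounded down to the nearest mm) at the −x end and between each pair — any rounding remainder accumulates at the +x end.

The spool is on top of the stool. The fence section is against the stool's +x side, with their −y faces flush.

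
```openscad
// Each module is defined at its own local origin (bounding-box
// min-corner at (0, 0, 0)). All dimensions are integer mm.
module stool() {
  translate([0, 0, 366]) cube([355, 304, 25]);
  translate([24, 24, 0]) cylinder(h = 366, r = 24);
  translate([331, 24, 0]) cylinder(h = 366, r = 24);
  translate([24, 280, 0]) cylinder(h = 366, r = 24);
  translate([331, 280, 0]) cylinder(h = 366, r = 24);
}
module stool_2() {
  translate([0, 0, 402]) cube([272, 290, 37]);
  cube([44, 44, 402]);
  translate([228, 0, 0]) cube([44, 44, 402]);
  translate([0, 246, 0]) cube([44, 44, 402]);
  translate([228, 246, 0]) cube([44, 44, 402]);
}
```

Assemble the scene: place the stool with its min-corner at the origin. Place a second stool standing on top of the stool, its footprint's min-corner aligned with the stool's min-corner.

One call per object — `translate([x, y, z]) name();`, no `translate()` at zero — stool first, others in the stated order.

stool();
translate([0, 0, 391]) stool_2();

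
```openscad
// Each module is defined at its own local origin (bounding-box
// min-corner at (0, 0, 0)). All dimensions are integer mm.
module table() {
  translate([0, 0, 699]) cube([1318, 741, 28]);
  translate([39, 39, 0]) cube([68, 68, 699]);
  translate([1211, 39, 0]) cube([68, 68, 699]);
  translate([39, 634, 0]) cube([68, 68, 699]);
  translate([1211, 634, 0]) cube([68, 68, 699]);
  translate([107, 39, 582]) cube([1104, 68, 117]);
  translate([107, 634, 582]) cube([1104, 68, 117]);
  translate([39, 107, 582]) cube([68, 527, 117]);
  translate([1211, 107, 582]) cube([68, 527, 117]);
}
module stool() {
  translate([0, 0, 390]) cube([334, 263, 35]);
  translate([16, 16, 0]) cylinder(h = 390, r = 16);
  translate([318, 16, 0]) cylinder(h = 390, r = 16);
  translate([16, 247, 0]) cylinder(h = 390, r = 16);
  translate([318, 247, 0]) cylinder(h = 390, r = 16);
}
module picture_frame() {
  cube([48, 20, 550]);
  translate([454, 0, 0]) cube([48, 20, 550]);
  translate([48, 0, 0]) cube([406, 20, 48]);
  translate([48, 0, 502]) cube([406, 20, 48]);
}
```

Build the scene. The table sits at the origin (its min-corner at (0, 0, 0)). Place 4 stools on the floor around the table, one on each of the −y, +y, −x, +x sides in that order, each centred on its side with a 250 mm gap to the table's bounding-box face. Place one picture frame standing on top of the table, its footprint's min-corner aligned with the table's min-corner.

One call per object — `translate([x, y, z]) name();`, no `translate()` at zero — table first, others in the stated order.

table();
translate([492, -513, 0]) stool();
translate([492, 991, 0]) stool();
translate([-584, 239, 0]) stool();
translate([1568, 239, 0]) stool();
translate([0, 0, 727]) picture_frame();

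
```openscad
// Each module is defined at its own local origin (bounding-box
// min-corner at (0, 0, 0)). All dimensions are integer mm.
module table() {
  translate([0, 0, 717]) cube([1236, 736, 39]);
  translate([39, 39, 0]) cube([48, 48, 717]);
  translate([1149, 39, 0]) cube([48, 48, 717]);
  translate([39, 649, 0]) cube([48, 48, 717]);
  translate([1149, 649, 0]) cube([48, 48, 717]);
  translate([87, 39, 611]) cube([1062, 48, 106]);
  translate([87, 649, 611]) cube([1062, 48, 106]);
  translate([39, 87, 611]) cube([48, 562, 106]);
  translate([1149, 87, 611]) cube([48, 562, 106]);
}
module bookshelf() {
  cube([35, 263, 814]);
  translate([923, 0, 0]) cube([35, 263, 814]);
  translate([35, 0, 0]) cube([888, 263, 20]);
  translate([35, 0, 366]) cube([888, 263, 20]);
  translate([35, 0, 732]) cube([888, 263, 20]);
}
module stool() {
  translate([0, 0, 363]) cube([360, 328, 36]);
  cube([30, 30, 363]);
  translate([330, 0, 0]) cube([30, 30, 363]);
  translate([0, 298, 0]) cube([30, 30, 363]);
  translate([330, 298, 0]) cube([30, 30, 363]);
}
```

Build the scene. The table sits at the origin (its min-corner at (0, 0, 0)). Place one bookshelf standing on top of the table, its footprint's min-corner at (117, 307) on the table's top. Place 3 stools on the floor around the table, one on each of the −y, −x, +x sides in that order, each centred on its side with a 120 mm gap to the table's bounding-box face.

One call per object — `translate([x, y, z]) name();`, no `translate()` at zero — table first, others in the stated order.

table();
translate([117, 307, 756]) bookshelf();
translate([438, -448, 0]) stool();
translate([-480, 204, 0]) stool();
translate([1356, 204, 0]) stool();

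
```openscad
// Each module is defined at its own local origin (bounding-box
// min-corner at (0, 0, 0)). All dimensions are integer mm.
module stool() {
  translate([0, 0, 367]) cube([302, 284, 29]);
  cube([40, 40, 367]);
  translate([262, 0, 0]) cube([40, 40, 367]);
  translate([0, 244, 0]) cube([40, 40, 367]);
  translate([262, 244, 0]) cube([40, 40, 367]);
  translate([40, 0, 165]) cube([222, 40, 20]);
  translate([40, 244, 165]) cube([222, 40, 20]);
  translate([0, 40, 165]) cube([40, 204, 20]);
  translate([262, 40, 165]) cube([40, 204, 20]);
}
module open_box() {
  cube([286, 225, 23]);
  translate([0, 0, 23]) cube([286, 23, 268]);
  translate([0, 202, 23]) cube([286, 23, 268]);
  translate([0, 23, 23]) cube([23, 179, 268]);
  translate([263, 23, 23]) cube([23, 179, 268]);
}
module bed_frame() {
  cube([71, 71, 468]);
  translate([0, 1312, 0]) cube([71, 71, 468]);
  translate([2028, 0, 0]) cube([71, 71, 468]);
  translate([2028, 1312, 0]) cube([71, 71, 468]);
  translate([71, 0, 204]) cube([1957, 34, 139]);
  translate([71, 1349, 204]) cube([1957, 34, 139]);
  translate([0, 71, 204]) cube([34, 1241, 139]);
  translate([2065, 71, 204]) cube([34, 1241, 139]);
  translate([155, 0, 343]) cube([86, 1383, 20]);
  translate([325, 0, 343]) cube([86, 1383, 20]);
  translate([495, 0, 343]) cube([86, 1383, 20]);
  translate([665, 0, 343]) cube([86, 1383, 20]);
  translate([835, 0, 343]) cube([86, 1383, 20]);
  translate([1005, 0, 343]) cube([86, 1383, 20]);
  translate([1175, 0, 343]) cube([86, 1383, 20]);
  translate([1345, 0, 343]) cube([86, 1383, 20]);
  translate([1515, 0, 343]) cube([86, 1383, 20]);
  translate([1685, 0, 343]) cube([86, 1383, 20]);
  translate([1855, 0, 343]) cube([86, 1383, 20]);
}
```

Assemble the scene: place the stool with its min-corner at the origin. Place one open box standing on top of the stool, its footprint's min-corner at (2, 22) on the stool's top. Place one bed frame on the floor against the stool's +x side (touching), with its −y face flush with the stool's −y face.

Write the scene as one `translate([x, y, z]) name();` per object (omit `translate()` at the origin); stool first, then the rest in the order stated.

stool();
translate([2, 22, 396]) open_box();
translate([302, 0, 0]) bed_frame();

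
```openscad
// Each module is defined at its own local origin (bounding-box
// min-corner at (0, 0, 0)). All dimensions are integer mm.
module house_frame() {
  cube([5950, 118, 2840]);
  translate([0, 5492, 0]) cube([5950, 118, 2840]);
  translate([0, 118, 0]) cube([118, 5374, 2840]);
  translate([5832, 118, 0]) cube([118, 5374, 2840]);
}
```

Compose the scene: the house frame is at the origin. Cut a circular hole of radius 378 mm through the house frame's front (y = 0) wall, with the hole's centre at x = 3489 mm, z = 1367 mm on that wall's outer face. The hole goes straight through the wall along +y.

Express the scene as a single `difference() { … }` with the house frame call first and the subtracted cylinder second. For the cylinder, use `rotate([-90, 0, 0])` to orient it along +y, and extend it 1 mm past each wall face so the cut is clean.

difference() {
  house_frame();
  translate([3489, -1, 1367]) rotate([-90, 0, 0]) cylinder(h = 120, r = 378);
}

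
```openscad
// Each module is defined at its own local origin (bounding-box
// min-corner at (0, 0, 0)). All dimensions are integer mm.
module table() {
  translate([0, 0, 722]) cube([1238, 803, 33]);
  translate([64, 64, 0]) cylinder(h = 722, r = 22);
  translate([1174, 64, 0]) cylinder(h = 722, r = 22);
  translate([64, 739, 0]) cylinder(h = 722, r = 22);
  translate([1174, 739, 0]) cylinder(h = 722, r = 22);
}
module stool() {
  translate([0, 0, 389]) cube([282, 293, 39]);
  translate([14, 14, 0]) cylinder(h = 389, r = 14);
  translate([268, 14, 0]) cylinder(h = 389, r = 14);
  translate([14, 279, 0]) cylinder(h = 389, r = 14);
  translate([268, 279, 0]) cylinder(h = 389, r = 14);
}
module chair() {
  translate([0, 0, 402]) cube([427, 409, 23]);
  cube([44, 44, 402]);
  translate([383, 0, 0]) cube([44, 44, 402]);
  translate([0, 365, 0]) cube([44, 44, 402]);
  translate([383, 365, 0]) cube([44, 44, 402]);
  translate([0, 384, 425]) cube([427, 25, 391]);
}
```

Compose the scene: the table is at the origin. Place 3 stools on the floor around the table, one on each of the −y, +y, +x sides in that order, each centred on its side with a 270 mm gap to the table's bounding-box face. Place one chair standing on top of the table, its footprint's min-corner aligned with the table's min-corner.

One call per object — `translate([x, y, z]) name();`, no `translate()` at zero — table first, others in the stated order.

table();
translate([478, -563, 0]) stool();
translate([478, 1073, 0]) stool();
translate([1508, 255, 0]) stool();
translate([0, 0, 755]) chair();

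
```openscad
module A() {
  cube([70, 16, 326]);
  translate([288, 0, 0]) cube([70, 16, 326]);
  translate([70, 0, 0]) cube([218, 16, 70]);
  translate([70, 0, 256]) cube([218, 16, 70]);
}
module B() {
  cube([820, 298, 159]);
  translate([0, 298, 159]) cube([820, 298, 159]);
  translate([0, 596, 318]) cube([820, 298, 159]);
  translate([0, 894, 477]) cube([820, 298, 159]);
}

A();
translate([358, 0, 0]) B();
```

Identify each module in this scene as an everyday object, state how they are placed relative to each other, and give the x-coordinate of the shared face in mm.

A is a picture frame. B is a staircase. The staircase is against the picture frame's +x side, with their −y faces flush. The x-coordinate of the shared face is 358 mm.

The picture frame's +x face and the staircase's −x face are both at x = 358 mm.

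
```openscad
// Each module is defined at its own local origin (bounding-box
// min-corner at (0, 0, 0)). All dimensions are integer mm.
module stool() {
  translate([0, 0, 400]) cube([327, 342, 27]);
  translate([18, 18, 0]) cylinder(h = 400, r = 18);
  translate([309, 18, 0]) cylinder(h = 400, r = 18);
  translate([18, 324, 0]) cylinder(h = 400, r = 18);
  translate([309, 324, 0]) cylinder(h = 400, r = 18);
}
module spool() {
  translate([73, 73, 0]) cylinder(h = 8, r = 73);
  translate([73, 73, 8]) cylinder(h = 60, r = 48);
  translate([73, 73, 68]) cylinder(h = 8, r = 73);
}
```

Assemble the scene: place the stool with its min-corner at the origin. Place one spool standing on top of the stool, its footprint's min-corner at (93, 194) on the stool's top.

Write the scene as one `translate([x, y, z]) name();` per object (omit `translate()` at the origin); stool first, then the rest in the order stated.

stool();
translate([93, 194, 427]) spool();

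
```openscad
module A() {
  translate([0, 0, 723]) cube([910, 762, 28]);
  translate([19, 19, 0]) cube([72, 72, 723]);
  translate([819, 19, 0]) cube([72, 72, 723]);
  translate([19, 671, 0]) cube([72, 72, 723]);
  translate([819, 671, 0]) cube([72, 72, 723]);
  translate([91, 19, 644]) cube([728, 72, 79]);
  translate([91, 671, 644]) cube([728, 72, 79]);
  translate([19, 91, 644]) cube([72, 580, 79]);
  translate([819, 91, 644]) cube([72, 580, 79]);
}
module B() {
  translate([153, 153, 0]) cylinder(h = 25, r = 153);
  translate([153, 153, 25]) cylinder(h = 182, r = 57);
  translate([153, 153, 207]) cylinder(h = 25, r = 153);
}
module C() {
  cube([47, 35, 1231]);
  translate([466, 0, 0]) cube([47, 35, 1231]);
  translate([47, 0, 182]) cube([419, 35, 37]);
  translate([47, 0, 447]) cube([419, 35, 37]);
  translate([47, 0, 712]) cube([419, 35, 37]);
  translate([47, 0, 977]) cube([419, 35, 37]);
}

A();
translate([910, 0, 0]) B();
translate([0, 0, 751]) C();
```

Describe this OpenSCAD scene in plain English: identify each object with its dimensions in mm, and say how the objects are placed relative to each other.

A is a table with a 910×762 mm rectangular top, 28 mm thick, top surface at z = 751 mm, supported by four 72×72 mm square legs, each inset 19 mm from the nearest pair of top edges, running from the floor. Four apron rails, 72 mm thick and 79 mm tall, run between adjacent legs with their top edges flush with the underside of the top and their outer faces flush with the legs' outer faces.

B is a spool: two coaxial disc flanges of radius 153 mm and thickness 25 mm, joined by a core cylinder of radius 57 mm and height 182 mm. The lower flange rests on z = 0 and the three cylinders share a vertical axis.

C is a straight ladder. Two 47×35 mm vertical rails, 1231 mm tall, stand 513 mm apart (outside-to-outside) with their front faces coplanar on the −y side. 4 rungs, each 35 mm deep and 37 mm tall, span between the inner faces of the rails, front faces flush with the rails. The lowest rung's underside is at z = 182 mm and rungs are spaced 265 mm apart (underside to underside).

The spool is against the table's +x side, with their −y faces flush. The ladder is on top of the table.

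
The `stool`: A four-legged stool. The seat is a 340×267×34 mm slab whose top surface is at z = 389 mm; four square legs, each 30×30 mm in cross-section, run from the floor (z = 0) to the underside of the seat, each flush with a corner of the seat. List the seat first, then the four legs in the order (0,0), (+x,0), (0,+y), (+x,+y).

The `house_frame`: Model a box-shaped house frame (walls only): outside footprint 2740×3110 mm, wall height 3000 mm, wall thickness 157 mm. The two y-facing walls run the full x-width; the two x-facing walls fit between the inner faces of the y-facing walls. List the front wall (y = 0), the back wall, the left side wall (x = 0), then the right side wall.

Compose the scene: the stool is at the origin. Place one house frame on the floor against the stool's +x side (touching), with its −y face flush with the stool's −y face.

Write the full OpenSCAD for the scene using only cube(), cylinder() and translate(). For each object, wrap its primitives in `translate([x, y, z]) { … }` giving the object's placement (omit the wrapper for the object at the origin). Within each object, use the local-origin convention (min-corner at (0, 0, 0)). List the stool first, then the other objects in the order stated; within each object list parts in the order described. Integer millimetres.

translate([0, 0, 355]) cube([340, 267, 34]);
cube([30, 30, 355]);
translate([310, 0, 0]) cube([30, 30, 355]);
translate([0, 237, 0]) cube([30, 30, 355]);
translate([310, 237, 0]) cube([30, 30, 355]);
translate([340, 0, 0]) {
  cube([2740, 157, 3000]);
  translate([0, 2953, 0]) cube([2740, 157, 3000]);
  translate([0, 157, 0]) cube([157, 2796, 3000]);
  translate([2583, 157, 0]) cube([157, 2796, 3000]);
}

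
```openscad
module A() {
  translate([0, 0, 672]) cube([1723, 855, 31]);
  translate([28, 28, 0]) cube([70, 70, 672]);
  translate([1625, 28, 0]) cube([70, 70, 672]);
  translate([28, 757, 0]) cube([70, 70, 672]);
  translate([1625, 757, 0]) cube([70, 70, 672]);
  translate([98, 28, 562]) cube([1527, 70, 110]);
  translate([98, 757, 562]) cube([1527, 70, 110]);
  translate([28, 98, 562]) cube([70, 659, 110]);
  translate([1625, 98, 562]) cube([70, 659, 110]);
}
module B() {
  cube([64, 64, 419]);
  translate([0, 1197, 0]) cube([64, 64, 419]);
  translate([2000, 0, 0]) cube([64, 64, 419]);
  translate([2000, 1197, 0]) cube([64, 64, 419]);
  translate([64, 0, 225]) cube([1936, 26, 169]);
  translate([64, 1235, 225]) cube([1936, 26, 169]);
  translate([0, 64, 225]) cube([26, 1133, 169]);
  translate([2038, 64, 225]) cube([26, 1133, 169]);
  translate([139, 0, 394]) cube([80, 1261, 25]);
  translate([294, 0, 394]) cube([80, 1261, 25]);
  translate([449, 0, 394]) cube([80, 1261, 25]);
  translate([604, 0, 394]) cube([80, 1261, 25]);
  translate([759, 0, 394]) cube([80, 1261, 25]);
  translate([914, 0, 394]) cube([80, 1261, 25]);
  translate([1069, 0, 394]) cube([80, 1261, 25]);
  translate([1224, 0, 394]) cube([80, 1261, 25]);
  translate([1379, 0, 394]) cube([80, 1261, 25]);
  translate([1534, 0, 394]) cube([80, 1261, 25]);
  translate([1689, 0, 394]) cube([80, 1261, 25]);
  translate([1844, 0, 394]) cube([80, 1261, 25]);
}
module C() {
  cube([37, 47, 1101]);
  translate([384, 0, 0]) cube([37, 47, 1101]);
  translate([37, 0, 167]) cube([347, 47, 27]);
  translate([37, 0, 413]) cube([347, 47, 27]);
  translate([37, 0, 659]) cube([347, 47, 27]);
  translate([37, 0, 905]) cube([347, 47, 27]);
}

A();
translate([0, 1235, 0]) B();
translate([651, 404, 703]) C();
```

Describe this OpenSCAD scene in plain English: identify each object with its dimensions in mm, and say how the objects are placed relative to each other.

A is a rectangular dining table. The top is 1723×855×31 mm with its upper surface at z = 703 mm. It stands on four 70×70 mm square legs, each inset 28 mm from the nearest pair of top edges, running from the floor to the underside of the top. Four apron rails, 70 mm thick and 110 mm tall, run between adjacent legs with their top edges flush with the underside of the top and their outer faces flush with the legs' outer faces.

B is a bed frame 2064 mm long (x) by 1261 mm wide (y). Four 64×64 mm corner posts, 419 mm tall, at the corners of the footprint. Four rails of 26 mm thickness and 169 mm height run between adjacent posts with their undersides at z = 225 mm, their outer faces flush with the outside of the frame (the two x-running rails run between the posts' inner faces; the two y-running rails run between the posts' inner faces). 12 slats, each 80 mm wide (x) and 25 mm thick, lie across the top of the two x-running rails, running the full 1261 mm width of the frame in y; the slats are evenly spaced along x between the inner faces of the end posts with equal gaps (rounded down to the nearest mm) at the −x end and between each pair — any rounding remainder accumulates at the +x end.

C is a wooden ladder with two side rails of 37×47 mm section and 1101 mm height, set 421 mm apart overall. Between them run 4 rectangular rungs (47 mm deep, 27 mm thick), front faces flush with the rails' −y face. The bottom of the first rung is 167 mm above the floor and each subsequent rung is 246 mm higher than the one below.

The bed frame is on the floor beside the table on its +y side. The ladder is on top of the table, centred.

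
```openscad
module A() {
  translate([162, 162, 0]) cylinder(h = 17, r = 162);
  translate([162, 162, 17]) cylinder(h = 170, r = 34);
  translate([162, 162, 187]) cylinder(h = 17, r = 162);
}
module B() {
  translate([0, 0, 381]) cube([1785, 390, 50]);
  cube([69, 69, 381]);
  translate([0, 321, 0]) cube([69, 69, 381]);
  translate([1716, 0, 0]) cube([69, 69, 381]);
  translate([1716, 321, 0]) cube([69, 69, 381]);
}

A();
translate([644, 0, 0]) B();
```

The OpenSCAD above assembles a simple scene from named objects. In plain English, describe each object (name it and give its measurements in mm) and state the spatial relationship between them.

A is a spool: two coaxial disc flanges of radius 162 mm and thickness 17 mm, joined by a core cylinder of radius 34 mm and height 170 mm. The lower flange rests on z = 0 and the three cylinders share a vertical axis.

B is a long wooden bench with a 1785 mm (x) × 390 mm (y) seat, 50 mm thick, its top surface 431 mm above the floor. Four 69 mm square legs at the seat corners, flush with the edges, run from z = 0 to the seat underside.

The bench is on the floor beside the spool on its +x side.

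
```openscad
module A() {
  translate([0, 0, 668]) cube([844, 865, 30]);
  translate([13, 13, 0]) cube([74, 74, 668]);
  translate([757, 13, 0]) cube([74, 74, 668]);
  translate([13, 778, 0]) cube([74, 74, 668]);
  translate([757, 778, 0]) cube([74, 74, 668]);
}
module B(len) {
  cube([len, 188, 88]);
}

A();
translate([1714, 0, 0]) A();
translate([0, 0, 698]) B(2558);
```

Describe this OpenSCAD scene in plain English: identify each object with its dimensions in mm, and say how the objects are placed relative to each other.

A is a table: top 844 mm (x) × 865 mm (y), 30 mm thick, upper face at z = 698 mm, on four 74×74 mm square legs, each inset 13 mm from the nearest pair of top edges, running from z = 0 to the bottom of the top.

B is a rectangular beam 2558 mm long (x), 188 mm deep (y), 88 mm thick (z).

The beam spans the tops of two tables placed 870 mm apart, resting at z = 698 mm.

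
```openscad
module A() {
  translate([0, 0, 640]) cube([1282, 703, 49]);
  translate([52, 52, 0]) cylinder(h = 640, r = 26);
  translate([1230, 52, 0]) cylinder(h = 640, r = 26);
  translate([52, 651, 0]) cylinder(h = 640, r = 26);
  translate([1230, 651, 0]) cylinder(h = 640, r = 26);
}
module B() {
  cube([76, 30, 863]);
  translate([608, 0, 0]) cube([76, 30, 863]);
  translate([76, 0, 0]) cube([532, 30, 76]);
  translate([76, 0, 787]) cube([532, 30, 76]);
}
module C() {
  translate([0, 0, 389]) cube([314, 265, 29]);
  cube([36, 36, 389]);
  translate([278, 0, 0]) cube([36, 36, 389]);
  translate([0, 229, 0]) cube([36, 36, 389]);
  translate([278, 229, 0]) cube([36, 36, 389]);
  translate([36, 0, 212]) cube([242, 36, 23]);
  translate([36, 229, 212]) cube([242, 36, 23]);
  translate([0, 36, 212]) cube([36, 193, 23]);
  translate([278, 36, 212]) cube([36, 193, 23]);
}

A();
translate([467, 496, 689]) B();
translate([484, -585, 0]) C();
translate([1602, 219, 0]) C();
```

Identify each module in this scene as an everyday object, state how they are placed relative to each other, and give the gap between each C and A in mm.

A is a table. B is a picture frame. C is a stool. The picture frame is on top of the table. Two stools sit around the table at the −y, +x sides. The gap between each stool and the table is 320 mm.

Each stool's nearest face is 320 mm from the table's bounding box.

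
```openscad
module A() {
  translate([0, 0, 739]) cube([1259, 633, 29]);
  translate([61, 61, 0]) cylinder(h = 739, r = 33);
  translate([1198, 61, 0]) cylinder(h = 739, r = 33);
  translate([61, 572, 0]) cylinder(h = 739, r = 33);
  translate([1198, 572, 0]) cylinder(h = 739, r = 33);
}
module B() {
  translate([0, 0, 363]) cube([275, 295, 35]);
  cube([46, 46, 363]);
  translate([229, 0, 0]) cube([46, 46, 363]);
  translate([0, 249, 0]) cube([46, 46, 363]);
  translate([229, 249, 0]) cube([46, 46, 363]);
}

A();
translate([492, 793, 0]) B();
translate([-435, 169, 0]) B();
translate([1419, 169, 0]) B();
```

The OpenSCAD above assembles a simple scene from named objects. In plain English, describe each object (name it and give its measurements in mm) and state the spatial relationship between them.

A is a table with a 1259×633 mm rectangular top, 29 mm thick, top surface at z = 768 mm, supported by four round legs of 66 mm diameter, each leg's bounding box inset 28 mm from the nearest pair of top edges, running from the floor.

B is a four-legged stool. The seat is a 275×295×35 mm slab whose top surface is at z = 398 mm; four square legs, each 46×46 mm in cross-section, run from the floor (z = 0) to the underside of the seat, each flush with a corner of the seat.

Three stools sit around the table at the +y, −x, +x sides.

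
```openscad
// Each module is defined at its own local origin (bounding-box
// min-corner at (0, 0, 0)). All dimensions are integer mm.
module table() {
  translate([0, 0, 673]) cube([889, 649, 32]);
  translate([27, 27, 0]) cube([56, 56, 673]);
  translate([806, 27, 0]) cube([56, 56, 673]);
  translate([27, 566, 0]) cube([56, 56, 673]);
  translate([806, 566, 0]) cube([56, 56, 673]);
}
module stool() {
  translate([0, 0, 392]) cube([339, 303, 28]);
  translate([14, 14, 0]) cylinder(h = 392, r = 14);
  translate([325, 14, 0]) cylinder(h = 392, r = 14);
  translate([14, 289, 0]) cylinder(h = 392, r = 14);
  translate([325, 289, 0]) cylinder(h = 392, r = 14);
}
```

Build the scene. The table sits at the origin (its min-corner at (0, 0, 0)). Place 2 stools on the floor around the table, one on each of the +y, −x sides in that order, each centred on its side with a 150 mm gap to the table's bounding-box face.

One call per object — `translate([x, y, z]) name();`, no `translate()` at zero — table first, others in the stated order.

table();
translate([275, 799, 0]) stool();
translate([-489, 173, 0]) stool();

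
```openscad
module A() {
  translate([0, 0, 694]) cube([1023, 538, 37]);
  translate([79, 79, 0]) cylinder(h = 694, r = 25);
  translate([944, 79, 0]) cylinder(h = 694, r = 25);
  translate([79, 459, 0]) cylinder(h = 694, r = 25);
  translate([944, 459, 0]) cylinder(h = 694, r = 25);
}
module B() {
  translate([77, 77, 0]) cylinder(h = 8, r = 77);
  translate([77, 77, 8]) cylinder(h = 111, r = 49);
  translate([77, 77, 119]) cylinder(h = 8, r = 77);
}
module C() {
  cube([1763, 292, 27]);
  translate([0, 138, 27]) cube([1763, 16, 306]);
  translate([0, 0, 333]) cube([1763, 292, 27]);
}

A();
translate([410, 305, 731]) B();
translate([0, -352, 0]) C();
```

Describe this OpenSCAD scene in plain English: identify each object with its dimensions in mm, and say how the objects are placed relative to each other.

A is a table with a 1023×538 mm rectangular top, 37 mm thick, top surface at z = 731 mm, supported by four round legs of 50 mm diameter, each leg's bounding box inset 54 mm from the nearest pair of top edges, running from the floor.

B is a spool: two coaxial disc flanges of radius 77 mm and thickness 8 mm, joined by a core cylinder of radius 49 mm and height 111 mm. The lower flange rests on z = 0 and the three cylinders share a vertical axis.

C is an I-beam lying along x, 1763 mm long. Overall section height 360 mm. Two flanges 292 mm wide (y) and 27 mm thick, one on the floor and one at the top; a web 16 mm thick runs between them, centred on the flange width.

The spool is on top of the table. The I-beam is on the floor beside the table on its −y side.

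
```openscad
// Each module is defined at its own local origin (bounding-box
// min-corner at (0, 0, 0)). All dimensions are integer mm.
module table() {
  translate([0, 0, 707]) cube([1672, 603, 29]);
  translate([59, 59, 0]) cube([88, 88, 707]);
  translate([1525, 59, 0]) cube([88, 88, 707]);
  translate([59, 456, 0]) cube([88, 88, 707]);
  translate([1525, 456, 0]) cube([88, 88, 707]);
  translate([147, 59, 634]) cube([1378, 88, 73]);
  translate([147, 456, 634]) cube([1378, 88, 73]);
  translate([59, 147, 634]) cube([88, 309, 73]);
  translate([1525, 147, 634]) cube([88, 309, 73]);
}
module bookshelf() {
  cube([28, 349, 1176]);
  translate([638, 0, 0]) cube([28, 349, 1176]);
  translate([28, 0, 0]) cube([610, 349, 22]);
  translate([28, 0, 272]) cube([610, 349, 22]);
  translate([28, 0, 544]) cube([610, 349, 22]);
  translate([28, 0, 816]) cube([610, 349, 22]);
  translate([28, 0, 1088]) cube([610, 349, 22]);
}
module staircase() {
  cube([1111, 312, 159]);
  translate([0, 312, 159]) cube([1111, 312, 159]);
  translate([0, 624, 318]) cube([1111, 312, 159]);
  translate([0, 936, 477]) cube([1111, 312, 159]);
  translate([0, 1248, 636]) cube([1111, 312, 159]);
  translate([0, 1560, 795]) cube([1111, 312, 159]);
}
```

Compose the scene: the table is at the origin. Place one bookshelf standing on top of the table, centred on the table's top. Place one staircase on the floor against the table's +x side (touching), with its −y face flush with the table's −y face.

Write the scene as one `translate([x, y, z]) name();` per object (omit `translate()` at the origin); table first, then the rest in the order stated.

table();
translate([503, 127, 736]) bookshelf();
translate([1672, 0, 0]) staircase();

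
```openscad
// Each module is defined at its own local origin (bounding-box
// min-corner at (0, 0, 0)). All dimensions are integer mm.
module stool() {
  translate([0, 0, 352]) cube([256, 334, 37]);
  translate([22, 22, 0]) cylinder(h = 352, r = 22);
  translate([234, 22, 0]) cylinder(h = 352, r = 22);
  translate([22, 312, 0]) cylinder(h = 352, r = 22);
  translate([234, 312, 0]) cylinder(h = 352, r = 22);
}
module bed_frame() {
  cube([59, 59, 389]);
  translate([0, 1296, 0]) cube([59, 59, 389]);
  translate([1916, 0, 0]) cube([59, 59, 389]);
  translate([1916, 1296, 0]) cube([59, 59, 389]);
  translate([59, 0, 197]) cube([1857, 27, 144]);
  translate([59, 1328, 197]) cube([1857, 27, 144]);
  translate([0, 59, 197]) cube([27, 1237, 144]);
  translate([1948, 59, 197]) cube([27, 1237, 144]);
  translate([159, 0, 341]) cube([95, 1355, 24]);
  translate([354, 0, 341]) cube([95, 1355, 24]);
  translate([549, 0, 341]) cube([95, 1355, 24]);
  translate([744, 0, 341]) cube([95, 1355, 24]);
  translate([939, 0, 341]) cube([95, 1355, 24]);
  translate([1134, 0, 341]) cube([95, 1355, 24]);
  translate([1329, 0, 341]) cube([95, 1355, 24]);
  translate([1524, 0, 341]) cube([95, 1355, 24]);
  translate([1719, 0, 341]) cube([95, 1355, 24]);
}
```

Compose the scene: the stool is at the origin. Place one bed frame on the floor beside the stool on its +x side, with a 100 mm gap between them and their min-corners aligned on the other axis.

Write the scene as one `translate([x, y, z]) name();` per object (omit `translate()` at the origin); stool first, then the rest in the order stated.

stool();
translate([356, 0, 0]) bed_frame();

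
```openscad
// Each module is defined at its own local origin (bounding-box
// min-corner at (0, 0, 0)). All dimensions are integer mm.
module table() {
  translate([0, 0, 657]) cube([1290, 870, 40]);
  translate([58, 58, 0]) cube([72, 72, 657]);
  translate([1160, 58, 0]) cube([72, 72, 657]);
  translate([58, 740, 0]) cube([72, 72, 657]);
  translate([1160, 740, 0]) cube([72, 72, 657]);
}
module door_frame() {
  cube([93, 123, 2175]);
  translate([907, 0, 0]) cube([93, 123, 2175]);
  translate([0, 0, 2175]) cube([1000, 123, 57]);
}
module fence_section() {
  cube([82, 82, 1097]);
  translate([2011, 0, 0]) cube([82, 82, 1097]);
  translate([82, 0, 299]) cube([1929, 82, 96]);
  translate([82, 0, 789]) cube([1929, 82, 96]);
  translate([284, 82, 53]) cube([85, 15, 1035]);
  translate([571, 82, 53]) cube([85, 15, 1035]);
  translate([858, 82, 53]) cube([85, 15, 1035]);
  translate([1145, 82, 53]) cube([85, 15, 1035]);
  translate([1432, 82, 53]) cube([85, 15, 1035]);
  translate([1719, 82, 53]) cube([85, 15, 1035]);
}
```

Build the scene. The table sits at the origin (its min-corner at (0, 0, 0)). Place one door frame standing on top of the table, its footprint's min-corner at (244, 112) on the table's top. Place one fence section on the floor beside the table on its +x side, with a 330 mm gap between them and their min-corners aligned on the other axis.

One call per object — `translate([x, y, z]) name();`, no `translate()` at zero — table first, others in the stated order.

table();
translate([244, 112, 697]) door_frame();
translate([1620, 0, 0]) fence_section();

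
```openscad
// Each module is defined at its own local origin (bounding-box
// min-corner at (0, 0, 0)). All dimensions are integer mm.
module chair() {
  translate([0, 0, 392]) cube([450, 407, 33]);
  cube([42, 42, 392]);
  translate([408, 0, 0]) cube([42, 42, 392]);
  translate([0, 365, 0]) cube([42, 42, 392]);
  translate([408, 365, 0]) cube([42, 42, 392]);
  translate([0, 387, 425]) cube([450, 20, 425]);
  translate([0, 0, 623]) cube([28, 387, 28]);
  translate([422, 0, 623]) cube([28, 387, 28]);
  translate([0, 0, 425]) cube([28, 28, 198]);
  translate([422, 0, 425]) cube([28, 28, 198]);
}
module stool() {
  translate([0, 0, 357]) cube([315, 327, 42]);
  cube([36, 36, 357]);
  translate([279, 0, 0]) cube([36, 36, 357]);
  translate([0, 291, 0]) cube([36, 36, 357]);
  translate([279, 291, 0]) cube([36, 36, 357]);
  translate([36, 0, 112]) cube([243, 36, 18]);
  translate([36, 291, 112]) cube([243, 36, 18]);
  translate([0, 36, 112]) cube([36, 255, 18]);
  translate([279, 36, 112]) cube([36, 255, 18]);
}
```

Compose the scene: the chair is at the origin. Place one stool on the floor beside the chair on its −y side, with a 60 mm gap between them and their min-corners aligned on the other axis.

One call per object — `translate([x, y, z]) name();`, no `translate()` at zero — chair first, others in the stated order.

chair();
translate([0, -387, 0]) stool();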